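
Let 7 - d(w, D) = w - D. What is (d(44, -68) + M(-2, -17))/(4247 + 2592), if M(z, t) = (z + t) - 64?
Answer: -188/6839 ≈ -0.027489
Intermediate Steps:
M(z, t) = -64 + t + z (M(z, t) = (t + z) - 64 = -64 + t + z)
d(w, D) = 7 + D - w (d(w, D) = 7 - (w - D) = 7 + (D - w) = 7 + D - w)
(d(44, -68) + M(-2, -17))/(4247 + 2592) = ((7 - 68 - 1*44) + (-64 - 17 - 2))/(4247 + 2592) = ((7 - 68 - 44) - 83)/6839 = (-105 - 83)*(1/6839) = -188*1/6839 = -188/6839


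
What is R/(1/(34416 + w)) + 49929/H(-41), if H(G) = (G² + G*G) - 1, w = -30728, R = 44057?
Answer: 546102777905/3361 ≈ 1.6248e+8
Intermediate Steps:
H(G) = -1 + 2*G² (H(G) = (G² + G²) - 1 = 2*G² - 1 = -1 + 2*G²)
R/(1/(34416 + w)) + 49929/H(-41) = 44057/(1/(34416 - 30728)) + 49929/(-1 + 2*(-41)²) = 44057/(1/3688) + 49929/(-1 + 2*1681) = 44057/(1/3688) + 49929/(-1 + 3362) = 44057*3688 + 49929/3361 = 162482216 + 49929*(1/3361) = 162482216 + 49929/3361 = 546102777905/3361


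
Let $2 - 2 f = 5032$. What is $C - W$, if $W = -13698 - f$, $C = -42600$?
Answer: $-31417$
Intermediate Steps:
$f = -2515$ ($f = 1 - 2516 = -2515$)
$W = -11183$ ($W = -13698 - -2515 = -13698 + 2515 = -11183$)
$C - W = -42600 - -11183 = -42600 + 11183 = -31417$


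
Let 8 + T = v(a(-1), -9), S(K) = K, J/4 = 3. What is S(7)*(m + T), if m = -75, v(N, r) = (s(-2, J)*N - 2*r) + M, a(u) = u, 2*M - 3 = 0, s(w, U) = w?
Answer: -861/2 ≈ -430.50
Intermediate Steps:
J = 12 (J = 4*3 = 12)
M = 3/2 (M = 3/2 + (½)*0 = 3/2 + 0 = 3/2 ≈ 1.5000)
v(N, r) = 3/2 - 2*N - 2*r (v(N, r) = (-2*N - 2*r) + 3/2 = 3/2 - 2*N - 2*r)
T = 27/2 (T = -8 + (3/2 - 2*(-1) - 2*(-9)) = -8 + (3/2 + 2 + 18) = -8 + 43/2 = 27/2 ≈ 13.500)
S(7)*(m + T) = 7*(-75 + 27/2) = 7*(-123/2) = -861/2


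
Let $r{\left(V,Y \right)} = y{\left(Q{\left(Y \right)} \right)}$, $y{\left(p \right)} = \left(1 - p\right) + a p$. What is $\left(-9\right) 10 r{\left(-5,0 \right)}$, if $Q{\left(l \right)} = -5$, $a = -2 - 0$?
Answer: $-1440$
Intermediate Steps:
$a = -2$ ($a = -2 + 0 = -2$)
$y{\left(p \right)} = 1 - 3 p$ ($y{\left(p \right)} = \left(1 - p\right) - 2 p = 1 - 3 p$)
$r{\left(V,Y \right)} = 16$ ($r{\left(V,Y \right)} = 1 - -15 = 1 + 15 = 16$)
$\left(-9\right) 10 r{\left(-5,0 \right)} = \left(-9\right) 10 \cdot 16 = \left(-90\right) 16 = -1440$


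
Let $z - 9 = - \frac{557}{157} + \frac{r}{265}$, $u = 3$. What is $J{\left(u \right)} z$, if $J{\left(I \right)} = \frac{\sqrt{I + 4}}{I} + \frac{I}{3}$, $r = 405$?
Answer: $\frac{58085}{8321} + \frac{58085 \sqrt{7}}{24963} \approx 13.137$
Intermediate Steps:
$z = \frac{58085}{8321}$ ($z = 9 + \left(- \frac{557}{157} + \frac{405}{265}\right) = 9 + \left(\left(-557\right) \frac{1}{157} + 405 \cdot \frac{1}{265}\right) = 9 + \left(- \frac{557}{157} + \frac{81}{53}\right) = 9 - \frac{16804}{8321} = \frac{58085}{8321} \approx 6.9805$)
$J{\left(I \right)} = \frac{I}{3} + \frac{\sqrt{4 + I}}{I}$ ($J{\left(I \right)} = \frac{\sqrt{4 + I}}{I} + I \frac{1}{3} = \frac{\sqrt{4 + I}}{I} + \frac{I}{3} = \frac{I}{3} + \frac{\sqrt{4 + I}}{I}$)
$J{\left(u \right)} z = \left(\frac{1}{3} \cdot 3 + \frac{\sqrt{4 + 3}}{3}\right) \frac{58085}{8321} = \left(1 + \frac{\sqrt{7}}{3}\right) \frac{58085}{8321} = \frac{58085}{8321} + \frac{58085 \sqrt{7}}{24963}$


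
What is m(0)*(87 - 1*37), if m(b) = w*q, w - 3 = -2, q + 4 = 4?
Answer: 0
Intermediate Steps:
q = 0 (q = -4 + 4 = 0)
w = 1 (w = 3 - 2 = 1)
m(b) = 0 (m(b) = 1*0 = 0)
m(0)*(87 - 1*37) = 0*(87 - 1*37) = 0*(87 - 37) = 0*50 = 0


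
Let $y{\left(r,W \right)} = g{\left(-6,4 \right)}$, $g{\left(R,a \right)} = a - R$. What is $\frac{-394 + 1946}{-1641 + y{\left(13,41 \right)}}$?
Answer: $- \frac{1552}{1631} \approx -0.95156$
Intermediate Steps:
$y{\left(r,W \right)} = 10$ ($y{\left(r,W \right)} = 4 - -6 = 4 + 6 = 10$)
$\frac{-394 + 1946}{-1641 + y{\left(13,41 \right)}} = \frac{-394 + 1946}{-1641 + 10} = \frac{1552}{-1631} = 1552 \left(- \frac{1}{1631}\right) = - \frac{1552}{1631}$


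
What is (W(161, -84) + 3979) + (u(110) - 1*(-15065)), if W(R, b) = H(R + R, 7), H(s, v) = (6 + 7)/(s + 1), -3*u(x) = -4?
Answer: 18454967/969 ≈ 19045.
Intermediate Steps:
u(x) = 4/3 (u(x) = -1/3*(-4) = 4/3)
H(s, v) = 13/(1 + s)
W(R, b) = 13/(1 + 2*R) (W(R, b) = 13/(1 + (R + R)) = 13/(1 + 2*R))
(W(161, -84) + 3979) + (u(110) - 1*(-15065)) = (13/(1 + 2*161) + 3979) + (4/3 - 1*(-15065)) = (13/(1 + 322) + 3979) + (4/3 + 15065) = (13/323 + 3979) + 45199/3 = 1285230/323 + 45199/3 = 18454967/969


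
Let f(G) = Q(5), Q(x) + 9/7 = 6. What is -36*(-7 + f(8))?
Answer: 576/7 ≈ 82.286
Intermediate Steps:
Q(x) = 33/7 (Q(x) = -9/7 + 6 = 33/7)
f(G) = 33/7
-36*(-7 + f(8)) = -36*(-7 + 33/7) = -36*(-16/7) = 576/7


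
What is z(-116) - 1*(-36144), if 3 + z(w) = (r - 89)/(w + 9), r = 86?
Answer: 3867090/107 ≈ 36141.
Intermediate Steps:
z(w) = -3 - 3/(9 + w) (z(w) = -3 + (86 - 89)/(w + 9) = -3 - 3/(9 + w))
z(-116) - 1*(-36144) = 3*(-10 - 1*(-116))/(9 - 116) - 1*(-36144) = 3*(-10 + 116)/(-107) + 36144 = 3*(-1/107)*106 + 36144 = -318/107 + 36144 = 3867090/107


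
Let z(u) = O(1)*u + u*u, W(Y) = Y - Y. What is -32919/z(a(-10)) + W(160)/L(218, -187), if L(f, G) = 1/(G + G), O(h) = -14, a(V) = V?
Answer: -10973/80 ≈ -137.16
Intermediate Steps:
W(Y) = 0
L(f, G) = 1/(2*G)
z(u) = u² - 14*u (z(u) = -14*u + u*u = -14*u + u² = u² - 14*u)
-32919/z(a(-10)) + W(160)/L(218, -187) = -32919*(-1/(10*(-14 - 10))) + 0/(((½)/(-187))) = -32919/((-10*(-24))) + 0/(((½)*(-1/187))) = -32919/240 + 0/(-1/374) = -32919*1/240 + 0*(-374) = -10973/80 + 0 = -10973/80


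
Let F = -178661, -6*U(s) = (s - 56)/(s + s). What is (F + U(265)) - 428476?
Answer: -1930695869/3180 ≈ -6.0714e+5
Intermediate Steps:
U(s) = -(-56 + s)/(12*s) (U(s) = -(s - 56)/(6*(s + s)) = -(-56 + s)/(6*(2*s)) = -(-56 + s)*1/(2*s)/6 = -(-56 + s)/(12*s))
(F + U(265)) - 428476 = (-178661 + (1/12)*(56 - 1*265)/265) - 428476 = (-178661 + (1/12)*(1/265)*(56 - 265)) - 428476 = (-178661 + (1/12)*(1/265)*(-209)) - 428476 = (-178661 - 209/3180) - 428476 = -568142189/3180 - 428476 = -1930695869/3180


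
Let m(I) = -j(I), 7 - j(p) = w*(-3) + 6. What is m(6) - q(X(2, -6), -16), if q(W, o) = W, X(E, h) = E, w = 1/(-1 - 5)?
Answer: -5/2 ≈ -2.5000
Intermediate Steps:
w = -1/6 (w = 1/(-6) = -1/6 ≈ -0.16667)
j(p) = 1/2 (j(p) = 7 - (-1/6*(-3) + 6) = 7 - (1/2 + 6) = 7 - 1*13/2 = 7 - 13/2 = 1/2)
m(I) = -1/2 (m(I) = -1*1/2 = -1/2)
m(6) - q(X(2, -6), -16) = -1/2 - 1*2 = -1/2 - 2 = -5/2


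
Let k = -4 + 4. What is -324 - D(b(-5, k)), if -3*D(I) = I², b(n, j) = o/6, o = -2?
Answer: -8747/27 ≈ -323.96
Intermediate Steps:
k = 0
b(n, j) = -⅓ (b(n, j) = -2/6 = -2*⅙ = -⅓)
D(I) = -I²/3
-324 - D(b(-5, k)) = -324 - (-1)*(-⅓)²/3 = -324 - (-1)/(3*9) = -324 - 1*(-1/27) = -324 + 1/27 = -8747/27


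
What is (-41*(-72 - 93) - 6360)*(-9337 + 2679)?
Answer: -2696490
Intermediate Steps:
(-41*(-72 - 93) - 6360)*(-9337 + 2679) = (-41*(-165) - 6360)*(-6658) = (6765 - 6360)*(-6658) = 405*(-6658) = -2696490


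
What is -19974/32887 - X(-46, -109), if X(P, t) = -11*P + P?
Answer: -15147994/32887 ≈ -460.61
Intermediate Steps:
X(P, t) = -10*P
-19974/32887 - X(-46, -109) = -19974/32887 - (-10)*(-46) = -19974*1/32887 - 1*460 = -19974/32887 - 460 = -15147994/32887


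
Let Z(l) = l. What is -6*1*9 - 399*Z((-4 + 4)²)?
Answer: -54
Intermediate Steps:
-6*1*9 - 399*Z((-4 + 4)²) = -6*1*9 - 399*(-4 + 4)² = -6*9 - 399*0² = -54 - 399*0 = -54 + 0 = -54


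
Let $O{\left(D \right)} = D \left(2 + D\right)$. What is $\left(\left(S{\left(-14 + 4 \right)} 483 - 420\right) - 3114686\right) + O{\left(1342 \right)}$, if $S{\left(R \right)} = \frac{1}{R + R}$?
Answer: $- \frac{26229643}{20} \approx -1.3115 \cdot 10^{6}$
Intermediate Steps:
$S{\left(R \right)} = \frac{1}{2 R}$
$\left(\left(S{\left(-14 + 4 \right)} 483 - 420\right) - 3114686\right) + O{\left(1342 \right)} = \left(\left(\frac{1}{2 \left(-14 + 4\right)} 483 - 420\right) - 3114686\right) + 1342 \left(2 + 1342\right) = \left(\left(\frac{1}{2 \left(-10\right)} 483 - 420\right) - 3114686\right) + 1342 \cdot 1344 = \left(\left(\frac{1}{2} \left(- \frac{1}{10}\right) 483 - 420\right) - 3114686\right) + 1803648 = \left(\left(\left(- \frac{1}{20}\right) 483 - 420\right) - 3114686\right) + 1803648 = \left(\left(- \frac{483}{20} - 420\right) - 3114686\right) + 1803648 = \left(- \frac{8883}{20} - 3114686\right) + 1803648 = - \frac{62302603}{20} + 1803648 = - \frac{26229643}{20}$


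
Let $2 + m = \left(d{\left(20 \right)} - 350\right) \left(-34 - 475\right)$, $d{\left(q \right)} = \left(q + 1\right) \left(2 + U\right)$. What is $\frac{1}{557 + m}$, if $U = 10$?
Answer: $\frac{1}{50437} \approx 1.9827 \cdot 10^{-5}$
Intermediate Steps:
$d{\left(q \right)} = 12 + 12 q$ ($d{\left(q \right)} = \left(q + 1\right) \left(2 + 10\right) = \left(1 + q\right) 12 = 12 + 12 q$)
$m = 49880$ ($m = -2 + \left(\left(12 + 12 \cdot 20\right) - 350\right) \left(-34 - 475\right) = -2 + \left(\left(12 + 240\right) - 350\right) \left(-509\right) = -2 + \left(252 - 350\right) \left(-509\right) = -2 - -49882 = -2 + 49882 = 49880$)
$\frac{1}{557 + m} = \frac{1}{557 + 49880} = \frac{1}{50437}$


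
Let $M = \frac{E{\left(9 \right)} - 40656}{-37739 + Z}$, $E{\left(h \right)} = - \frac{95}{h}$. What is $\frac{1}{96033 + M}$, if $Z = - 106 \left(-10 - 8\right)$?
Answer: $\frac{322479}{30968991806} \approx 1.0413 \cdot 10^{-5}$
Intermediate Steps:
$Z = 1908$ ($Z = \left(-106\right) \left(-18\right) = 1908$)
$M = \frac{365999}{322479}$ ($M = \frac{- \frac{95}{9} - 40656}{-37739 + 1908} = \frac{\left(-95\right) \frac{1}{9} - 40656}{-35831} = \left(- \frac{95}{9} - 40656\right) \left(- \frac{1}{35831}\right) = \left(- \frac{365999}{9}\right) \left(- \frac{1}{35831}\right) = \frac{365999}{322479} \approx 1.135$)
$\frac{1}{96033 + M} = \frac{1}{96033 + \frac{365999}{322479}} = \frac{1}{\frac{30968991806}{322479}} = \frac{322479}{30968991806}$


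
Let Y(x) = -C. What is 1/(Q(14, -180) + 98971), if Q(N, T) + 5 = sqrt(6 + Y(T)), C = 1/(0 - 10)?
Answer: 989660/97942691499 - sqrt(610)/97942691499 ≈ 1.0104e-5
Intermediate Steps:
C = -1/10 (C = 1/(-10) = -1/10 ≈ -0.10000)
Y(x) = 1/10 (Y(x) = -1*(-1/10) = 1/10)
Q(N, T) = -5 + sqrt(610)/10 (Q(N, T) = -5 + sqrt(6 + 1/10) = -5 + sqrt(61/10) = -5 + sqrt(610)/10)
1/(Q(14, -180) + 98971) = 1/((-5 + sqrt(610)/10) + 98971) = 1/(98966 + sqrt(610)/10)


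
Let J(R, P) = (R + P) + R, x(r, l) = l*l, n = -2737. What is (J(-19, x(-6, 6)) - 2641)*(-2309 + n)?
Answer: 13336578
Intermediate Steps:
x(r, l) = l²
J(R, P) = P + 2*R (J(R, P) = (P + R) + R = P + 2*R)
(J(-19, x(-6, 6)) - 2641)*(-2309 + n) = ((6² + 2*(-19)) - 2641)*(-2309 - 2737) = ((36 - 38) - 2641)*(-5046) = (-2 - 2641)*(-5046) = -2643*(-5046) = 13336578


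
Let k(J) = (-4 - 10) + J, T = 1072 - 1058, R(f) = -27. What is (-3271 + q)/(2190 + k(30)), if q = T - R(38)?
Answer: -1615/1103 ≈ -1.4642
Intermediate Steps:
T = 14
q = 41 (q = 14 - 1*(-27) = 14 + 27 = 41)
k(J) = -14 + J
(-3271 + q)/(2190 + k(30)) = (-3271 + 41)/(2190 + (-14 + 30)) = -3230/(2190 + 16) = -3230/2206 = -3230*1/2206 = -1615/1103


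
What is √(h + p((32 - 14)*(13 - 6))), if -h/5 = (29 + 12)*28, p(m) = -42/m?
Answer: I*√51663/3 ≈ 75.765*I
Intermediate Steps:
h = -5740 (h = -5*(29 + 12)*28 = -205*28 = -5*1148 = -5740)
√(h + p((32 - 14)*(13 - 6))) = √(-5740 - 42*1/((13 - 6)*(32 - 14))) = √(-5740 - 42/(18*7)) = √(-5740 - 42/126) = √(-5740 - 42*1/126) = √(-5740 - ⅓) = √(-17221/3) = I*√51663/3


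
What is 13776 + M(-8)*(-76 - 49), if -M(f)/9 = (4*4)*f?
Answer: -130224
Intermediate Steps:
M(f) = -144*f (M(f) = -9*4*4*f = -144*f)
13776 + M(-8)*(-76 - 49) = 13776 + (-144*(-8))*(-76 - 49) = 13776 + 1152*(-125) = 13776 - 144000 = -130224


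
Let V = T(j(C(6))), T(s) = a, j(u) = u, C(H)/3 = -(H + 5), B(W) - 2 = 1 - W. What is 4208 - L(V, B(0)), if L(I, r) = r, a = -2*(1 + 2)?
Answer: 4205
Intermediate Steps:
B(W) = 3 - W (B(W) = 2 + (1 - W) = 3 - W)
C(H) = -15 - 3*H (C(H) = 3*(-(H + 5)) = 3*(-(5 + H)) = 3*(-5 - H) = -15 - 3*H)
a = -6 (a = -2*3 = -6)
T(s) = -6
V = -6
4208 - L(V, B(0)) = 4208 - (3 - 1*0) = 4208 - (3 + 0) = 4208 - 1*3 = 4208 - 3 = 4205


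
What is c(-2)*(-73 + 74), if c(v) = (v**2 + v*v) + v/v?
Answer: 9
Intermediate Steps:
c(v) = 1 + 2*v**2 (c(v) = (v**2 + v**2) + 1 = 2*v**2 + 1 = 1 + 2*v**2)
c(-2)*(-73 + 74) = (1 + 2*(-2)**2)*(-73 + 74) = (1 + 2*4)*1 = (1 + 8)*1 = 9*1 = 9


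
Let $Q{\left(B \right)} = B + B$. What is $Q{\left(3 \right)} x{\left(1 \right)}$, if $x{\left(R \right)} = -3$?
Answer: $-18$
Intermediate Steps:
$Q{\left(B \right)} = 2 B$
$Q{\left(3 \right)} x{\left(1 \right)} = 2 \cdot 3 \left(-3\right) = 6 \left(-3\right) = -18$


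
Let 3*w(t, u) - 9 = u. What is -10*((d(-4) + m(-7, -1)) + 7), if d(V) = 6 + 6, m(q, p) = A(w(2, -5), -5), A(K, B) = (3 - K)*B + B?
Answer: -170/3 ≈ -56.667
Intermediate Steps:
w(t, u) = 3 + u/3
A(K, B) = B + B*(3 - K) (A(K, B) = B*(3 - K) + B = B + B*(3 - K))
m(q, p) = -40/3 (m(q, p) = -5*(4 - (3 + (⅓)*(-5))) = -5*(4 - (3 - 5/3)) = -5*(4 - 1*4/3) = -5*(4 - 4/3) = -5*8/3 = -40/3)
d(V) = 12
-10*((d(-4) + m(-7, -1)) + 7) = -10*((12 - 40/3) + 7) = -10*(-4/3 + 7) = -10*17/3 = -170/3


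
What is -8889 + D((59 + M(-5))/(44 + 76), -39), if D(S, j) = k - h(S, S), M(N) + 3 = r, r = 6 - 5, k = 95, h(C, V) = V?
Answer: -351779/40 ≈ -8794.5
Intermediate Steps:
r = 1
M(N) = -2 (M(N) = -3 + 1 = -2)
D(S, j) = 95 - S
-8889 + D((59 + M(-5))/(44 + 76), -39) = -8889 + (95 - (59 - 2)/(44 + 76)) = -8889 + (95 - 57/120) = -8889 + (95 - 1*19/40) = -8889 + (95 - 19/40) = -8889 + 3781/40 = -351779/40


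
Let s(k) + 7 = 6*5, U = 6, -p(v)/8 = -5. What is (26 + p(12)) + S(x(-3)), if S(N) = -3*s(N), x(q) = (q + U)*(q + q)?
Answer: -3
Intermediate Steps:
p(v) = 40 (p(v) = -8*(-5) = 40)
s(k) = 23 (s(k) = -7 + 6*5 = -7 + 30 = 23)
x(q) = 2*q*(6 + q) (x(q) = (q + 6)*(q + q) = (6 + q)*(2*q) = 2*q*(6 + q))
S(N) = -69 (S(N) = -3*23 = -69)
(26 + p(12)) + S(x(-3)) = (26 + 40) - 69 = 66 - 69 = -3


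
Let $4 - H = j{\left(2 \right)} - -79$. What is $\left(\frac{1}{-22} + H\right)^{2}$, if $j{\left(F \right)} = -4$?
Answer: $\frac{2442969}{484} \approx 5047.5$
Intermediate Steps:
$H = -71$ ($H = 4 - \left(-4 - -79\right) = 4 - \left(-4 + 79\right) = 4 - 75 = -71$)
$\left(\frac{1}{-22} + H\right)^{2} = \left(\frac{1}{-22} - 71\right)^{2} = \left(- \frac{1}{22} - 71\right)^{2} = \left(- \frac{1563}{22}\right)^{2} = \frac{2442969}{484}$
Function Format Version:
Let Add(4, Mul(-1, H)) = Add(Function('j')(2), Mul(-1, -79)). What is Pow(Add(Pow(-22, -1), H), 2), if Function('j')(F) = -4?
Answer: Rational(2442969, 484) ≈ 5047.5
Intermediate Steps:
H = -71 (H = Add(4, Mul(-1, Add(-4, Mul(-1, -79)))) = Add(4, Mul(-1, Add(-4, 79))) = Add(4, Mul(-1, 75)) = Add(4, -75) = -71)
Pow(Add(Pow(-22, -1), H), 2) = Pow(Add(Pow(-22, -1), -71), 2) = Pow(Add(Rational(-1, 22), -71), 2) = Pow(Rational(-1563, 22), 2) = Rational(2442969, 484)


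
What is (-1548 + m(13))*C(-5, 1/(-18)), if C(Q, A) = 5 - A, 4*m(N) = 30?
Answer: -93457/12 ≈ -7788.1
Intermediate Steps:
m(N) = 15/2 (m(N) = (1/4)*30 = 15/2)
(-1548 + m(13))*C(-5, 1/(-18)) = (-1548 + 15/2)*(5 - 1/(-18)) = -3081*(5 - 1*(-1/18))/2 = -3081*(5 + 1/18)/2 = -3081/2*91/18 = -93457/12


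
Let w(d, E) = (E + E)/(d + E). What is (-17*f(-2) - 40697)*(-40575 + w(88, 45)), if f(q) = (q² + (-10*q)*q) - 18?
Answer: 214662798915/133 ≈ 1.6140e+9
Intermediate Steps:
f(q) = -18 - 9*q² (f(q) = (q² - 10*q²) - 18 = -9*q² - 18 = -18 - 9*q²)
w(d, E) = 2*E/(E + d) (w(d, E) = (2*E)/(E + d) = 2*E/(E + d))
(-17*f(-2) - 40697)*(-40575 + w(88, 45)) = (-17*(-18 - 9*(-2)²) - 40697)*(-40575 + 2*45/(45 + 88)) = (-17*(-18 - 9*4) - 40697)*(-40575 + 2*45/133) = (-17*(-18 - 36) - 40697)*(-40575 + 2*45*(1/133)) = (-17*(-54) - 40697)*(-40575 + 90/133) = (918 - 40697)*(-5396385/133) = -39779*(-5396385/133) = 214662798915/133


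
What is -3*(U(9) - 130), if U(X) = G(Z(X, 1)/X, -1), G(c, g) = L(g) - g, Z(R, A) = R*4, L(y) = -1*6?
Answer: 405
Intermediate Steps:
L(y) = -6
Z(R, A) = 4*R
G(c, g) = -6 - g
U(X) = -5 (U(X) = -6 - 1*(-1) = -6 + 1 = -5)
-3*(U(9) - 130) = -3*(-5 - 130) = -3*(-135) = 405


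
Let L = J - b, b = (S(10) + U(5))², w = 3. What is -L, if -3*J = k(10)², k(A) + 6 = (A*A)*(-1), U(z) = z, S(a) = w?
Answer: 11428/3 ≈ 3809.3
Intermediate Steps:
S(a) = 3
k(A) = -6 - A² (k(A) = -6 + (A*A)*(-1) = -6 + A²*(-1) = -6 - A²)
J = -11236/3 (J = -(-6 - 1*10²)²/3 = -(-6 - 1*100)²/3 = -(-6 - 100)²/3 = -⅓*(-106)² = -⅓*11236 = -11236/3 ≈ -3745.3)
b = 64 (b = (3 + 5)² = 8² = 64)
L = -11428/3 (L = -11236/3 - 1*64 = -11236/3 - 64 = -11428/3 ≈ -3809.3)
-L = -1*(-11428/3) = 11428/3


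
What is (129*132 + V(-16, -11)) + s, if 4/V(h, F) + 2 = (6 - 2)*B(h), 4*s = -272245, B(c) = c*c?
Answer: -104311955/2044 ≈ -51033.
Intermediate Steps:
B(c) = c²
s = -272245/4 (s = (¼)*(-272245) = -272245/4 ≈ -68061.)
V(h, F) = 4/(-2 + 4*h²) (V(h, F) = 4/(-2 + (6 - 2)*h²) = 4/(-2 + 4*h²))
(129*132 + V(-16, -11)) + s = (129*132 + 2/(-1 + 2*(-16)²)) - 272245/4 = (17028 + 2/(-1 + 2*256)) - 272245/4 = (17028 + 2/(-1 + 512)) - 272245/4 = (17028 + 2/511) - 272245/4 = 8701310/511 - 272245/4 = -104311955/2044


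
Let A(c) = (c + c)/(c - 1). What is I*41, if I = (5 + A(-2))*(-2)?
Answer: -1558/3 ≈ -519.33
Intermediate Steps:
A(c) = 2*c/(-1 + c) (A(c) = (2*c)/(-1 + c) = 2*c/(-1 + c))
I = -38/3 (I = (5 + 2*(-2)/(-1 - 2))*(-2) = (5 + 2*(-2)/(-3))*(-2) = (5 + 2*(-2)*(-⅓))*(-2) = (5 + 4/3)*(-2) = (19/3)*(-2) = -38/3 ≈ -12.667)
I*41 = -38/3*41 = -1558/3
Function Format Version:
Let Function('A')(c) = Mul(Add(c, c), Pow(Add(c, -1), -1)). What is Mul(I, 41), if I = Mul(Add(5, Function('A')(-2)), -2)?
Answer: Rational(-1558, 3) ≈ -519.33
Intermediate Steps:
Function('A')(c) = Mul(2, c, Pow(Add(-1, c), -1)) (Function('A')(c) = Mul(Mul(2, c), Pow(Add(-1, c), -1)) = Mul(2, c, Pow(Add(-1, c), -1)))
I = Rational(-38, 3) (I = Mul(Add(5, Mul(2, -2, Pow(Add(-1, -2), -1))), -2) = Mul(Add(5, Mul(2, -2, Pow(-3, -1))), -2) = Mul(Add(5, Mul(2, -2, Rational(-1, 3))), -2) = Mul(Add(5, Rational(4, 3)), -2) = Mul(Rational(19, 3), -2) = Rational(-38, 3) ≈ -12.667)
Mul(I, 41) = Mul(Rational(-38, 3), 41) = Rational(-1558, 3)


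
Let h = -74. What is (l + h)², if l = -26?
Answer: 10000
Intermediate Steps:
(l + h)² = (-26 - 74)² = (-100)² = 10000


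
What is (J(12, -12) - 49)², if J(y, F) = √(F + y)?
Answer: 2401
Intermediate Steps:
(J(12, -12) - 49)² = (√(-12 + 12) - 49)² = (√0 - 49)² = (0 - 49)² = (-49)² = 2401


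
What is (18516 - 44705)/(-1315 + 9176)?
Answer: -26189/7861 ≈ -3.3315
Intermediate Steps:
(18516 - 44705)/(-1315 + 9176) = -26189/7861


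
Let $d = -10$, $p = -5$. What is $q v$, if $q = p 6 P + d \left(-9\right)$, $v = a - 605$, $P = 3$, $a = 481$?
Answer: $0$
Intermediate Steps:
$v = -124$ ($v = 481 - 605 = -124$)
$q = 0$ ($q = \left(-5\right) 6 \cdot 3 - -90 = \left(-30\right) 3 + 90 = -90 + 90 = 0$)
$q v = 0 \left(-124\right) = 0$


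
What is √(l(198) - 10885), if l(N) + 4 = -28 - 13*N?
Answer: 3*I*√1499 ≈ 116.15*I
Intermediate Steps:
l(N) = -32 - 13*N (l(N) = -4 + (-28 - 13*N) = -32 - 13*N)
√(l(198) - 10885) = √((-32 - 13*198) - 10885) = √((-32 - 2574) - 10885) = √(-2606 - 10885) = √(-13491) = 3*I*√1499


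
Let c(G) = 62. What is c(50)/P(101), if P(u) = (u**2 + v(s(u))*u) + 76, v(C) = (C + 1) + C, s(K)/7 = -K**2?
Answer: -31/7206918 ≈ -4.3014e-6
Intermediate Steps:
s(K) = -7*K**2 (s(K) = 7*(-K**2) = -7*K**2)
v(C) = 1 + 2*C (v(C) = (1 + C) + C = 1 + 2*C)
P(u) = 76 + u**2 + u*(1 - 14*u**2) (P(u) = (u**2 + (1 + 2*(-7*u**2))*u) + 76 = (u**2 + (1 - 14*u**2)*u) + 76 = (u**2 + u*(1 - 14*u**2)) + 76 = 76 + u**2 + u*(1 - 14*u**2))
c(50)/P(101) = 62/(76 + 101 + 101**2 - 14*101**3) = 62/(76 + 101 + 10201 - 14*1030301) = 62/(76 + 101 + 10201 - 14424214) = 62/(-14413836) = 62*(-1/14413836) = -31/7206918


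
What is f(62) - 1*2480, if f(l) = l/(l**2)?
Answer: -153759/62 ≈ -2480.0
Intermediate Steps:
f(l) = 1/l (f(l) = l/l**2 = 1/l)
f(62) - 1*2480 = 1/62 - 1*2480 = 1/62 - 2480 = -153759/62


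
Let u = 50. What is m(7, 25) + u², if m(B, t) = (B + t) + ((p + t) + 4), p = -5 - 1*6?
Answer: 2550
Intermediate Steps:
p = -11 (p = -5 - 6 = -11)
m(B, t) = -7 + B + 2*t (m(B, t) = (B + t) + ((-11 + t) + 4) = (B + t) + (-7 + t) = -7 + B + 2*t)
m(7, 25) + u² = (-7 + 7 + 2*25) + 50² = (-7 + 7 + 50) + 2500 = 50 + 2500 = 2550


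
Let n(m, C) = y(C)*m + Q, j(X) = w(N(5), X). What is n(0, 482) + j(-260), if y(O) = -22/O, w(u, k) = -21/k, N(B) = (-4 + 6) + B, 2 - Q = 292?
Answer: -75379/260 ≈ -289.92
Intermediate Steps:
Q = -290 (Q = 2 - 1*292 = 2 - 292 = -290)
N(B) = 2 + B
j(X) = -21/X
n(m, C) = -290 - 22*m/C (n(m, C) = (-22/C)*m - 290 = -22*m/C - 290 = -290 - 22*m/C)
n(0, 482) + j(-260) = (-290 - 22*0/482) - 21/(-260) = (-290 - 22*0*1/482) - 21*(-1/260) = (-290 + 0) + 21/260 = -290 + 21/260 = -75379/260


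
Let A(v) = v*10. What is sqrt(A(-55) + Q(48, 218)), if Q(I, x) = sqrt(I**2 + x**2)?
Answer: sqrt(-550 + 2*sqrt(12457)) ≈ 18.077*I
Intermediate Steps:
A(v) = 10*v
sqrt(A(-55) + Q(48, 218)) = sqrt(10*(-55) + sqrt(48**2 + 218**2)) = sqrt(-550 + sqrt(2304 + 47524)) = sqrt(-550 + sqrt(49828)) = sqrt(-550 + 2*sqrt(12457))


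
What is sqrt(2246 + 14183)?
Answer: sqrt(16429) ≈ 128.18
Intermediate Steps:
sqrt(2246 + 14183) = sqrt(16429)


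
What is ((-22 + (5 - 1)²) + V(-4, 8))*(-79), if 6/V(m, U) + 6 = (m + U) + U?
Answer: 395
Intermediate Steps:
V(m, U) = 6/(-6 + m + 2*U) (V(m, U) = 6/(-6 + ((m + U) + U)) = 6/(-6 + ((U + m) + U)) = 6/(-6 + (m + 2*U)) = 6/(-6 + m + 2*U))
((-22 + (5 - 1)²) + V(-4, 8))*(-79) = ((-22 + (5 - 1)²) + 6/(-6 - 4 + 2*8))*(-79) = ((-22 + 4²) + 6/(-6 - 4 + 16))*(-79) = ((-22 + 16) + 6/6)*(-79) = (-6 + 6*(⅙))*(-79) = (-6 + 1)*(-79) = -5*(-79) = 395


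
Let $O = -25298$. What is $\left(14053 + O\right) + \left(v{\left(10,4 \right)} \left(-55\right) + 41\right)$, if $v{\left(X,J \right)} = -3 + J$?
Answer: $-11259$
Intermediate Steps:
$\left(14053 + O\right) + \left(v{\left(10,4 \right)} \left(-55\right) + 41\right) = \left(14053 - 25298\right) + \left(\left(-3 + 4\right) \left(-55\right) + 41\right) = -11245 + \left(1 \left(-55\right) + 41\right) = -11245 + \left(-55 + 41\right) = -11245 - 14 = -11259$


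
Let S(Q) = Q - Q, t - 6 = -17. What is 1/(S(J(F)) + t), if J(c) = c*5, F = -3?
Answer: -1/11 ≈ -0.090909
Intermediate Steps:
J(c) = 5*c
t = -11 (t = 6 - 17 = -11)
S(Q) = 0
1/(S(J(F)) + t) = 1/(0 - 11) = 1/(-11) = -1/11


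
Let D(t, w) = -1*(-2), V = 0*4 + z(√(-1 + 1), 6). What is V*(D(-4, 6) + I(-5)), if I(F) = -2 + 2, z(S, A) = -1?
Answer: -2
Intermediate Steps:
V = -1 (V = 0*4 - 1 = 0 - 1 = -1)
I(F) = 0
D(t, w) = 2
V*(D(-4, 6) + I(-5)) = -(2 + 0) = -1*2 = -2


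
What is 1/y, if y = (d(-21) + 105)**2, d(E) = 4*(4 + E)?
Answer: 1/1369 ≈ 0.00073046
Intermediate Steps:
d(E) = 16 + 4*E
y = 1369 (y = ((16 + 4*(-21)) + 105)**2 = ((16 - 84) + 105)**2 = (-68 + 105)**2 = 37**2 = 1369)
1/y = 1/1369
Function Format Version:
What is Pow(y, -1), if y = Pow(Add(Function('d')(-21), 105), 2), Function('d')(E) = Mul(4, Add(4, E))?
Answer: Rational(1, 1369) ≈ 0.00073046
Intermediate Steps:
Function('d')(E) = Add(16, Mul(4, E))
y = 1369 (y = Pow(Add(Add(16, Mul(4, -21)), 105), 2) = Pow(Add(Add(16, -84), 105), 2) = Pow(Add(-68, 105), 2) = Pow(37, 2) = 1369)
Pow(y, -1) = Pow(1369, -1) = Rational(1, 1369)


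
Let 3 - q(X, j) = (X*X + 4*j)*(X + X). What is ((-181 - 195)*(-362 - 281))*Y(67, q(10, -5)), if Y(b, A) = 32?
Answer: 7736576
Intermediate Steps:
q(X, j) = 3 - 2*X*(X² + 4*j) (q(X, j) = 3 - (X*X + 4*j)*(X + X) = 3 - (X² + 4*j)*2*X = 3 - 2*X*(X² + 4*j))
((-181 - 195)*(-362 - 281))*Y(67, q(10, -5)) = ((-181 - 195)*(-362 - 281))*32 = -376*(-643)*32 = 241768*32 = 7736576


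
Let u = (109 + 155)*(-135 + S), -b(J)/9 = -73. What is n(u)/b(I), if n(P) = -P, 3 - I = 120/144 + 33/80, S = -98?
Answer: 20504/219 ≈ 93.626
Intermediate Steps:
I = 421/240 (I = 3 - (120/144 + 33/80) = 3 - (120*(1/144) + 33*(1/80)) = 3 - (⅚ + 33/80) = 3 - 1*299/240 = 3 - 299/240 = 421/240 ≈ 1.7542)
b(J) = 657 (b(J) = -9*(-73) = 657)
u = -61512 (u = (109 + 155)*(-135 - 98) = 264*(-233) = -61512)
n(u)/b(I) = -1*(-61512)/657 = 61512*(1/657) = 20504/219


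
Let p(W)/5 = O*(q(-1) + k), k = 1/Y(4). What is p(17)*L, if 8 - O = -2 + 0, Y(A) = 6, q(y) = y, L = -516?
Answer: 21500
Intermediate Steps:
O = 10 (O = 8 - (-2 + 0) = 8 - 1*(-2) = 8 + 2 = 10)
k = 1/6 ≈ 0.16667
p(W) = -125/3 (p(W) = 5*(10*(-1 + 1/6)) = 5*(10*(-5/6)) = 5*(-25/3) = -125/3)
p(17)*L = -125/3*(-516) = 21500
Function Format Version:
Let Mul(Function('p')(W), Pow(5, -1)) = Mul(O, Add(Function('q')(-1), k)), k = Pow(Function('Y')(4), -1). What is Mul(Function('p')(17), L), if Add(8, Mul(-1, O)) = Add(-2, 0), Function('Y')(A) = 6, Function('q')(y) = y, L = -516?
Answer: 21500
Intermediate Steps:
O = 10 (O = Add(8, Mul(-1, Add(-2, 0))) = Add(8, Mul(-1, -2)) = Add(8, 2) = 10)
k = Rational(1, 6) (k = Pow(6, -1) = Rational(1, 6) ≈ 0.16667)
Function('p')(W) = Rational(-125, 3) (Function('p')(W) = Mul(5, Mul(10, Add(-1, Rational(1, 6)))) = Mul(5, Mul(10, Rational(-5, 6))) = Mul(5, Rational(-25, 3)) = Rational(-125, 3))
Mul(Function('p')(17), L) = Mul(Rational(-125, 3), -516) = 21500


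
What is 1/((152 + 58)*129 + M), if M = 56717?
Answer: 1/83807 ≈ 1.1932e-5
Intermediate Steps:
1/((152 + 58)*129 + M) = 1/((152 + 58)*129 + 56717) = 1/(210*129 + 56717) = 1/(27090 + 56717) = 1/83807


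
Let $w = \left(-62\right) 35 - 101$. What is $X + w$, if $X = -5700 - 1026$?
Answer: $-8997$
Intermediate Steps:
$X = -6726$ ($X = -5700 - 1026 = -6726$)
$w = -2271$ ($w = -2170 - 101 = -2271$)
$X + w = -6726 - 2271 = -8997$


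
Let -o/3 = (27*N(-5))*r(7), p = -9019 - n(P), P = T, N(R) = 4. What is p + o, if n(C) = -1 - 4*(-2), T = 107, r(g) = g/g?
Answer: -9350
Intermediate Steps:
r(g) = 1
P = 107
n(C) = 7 (n(C) = -1 + 8 = 7)
p = -9026 (p = -9019 - 1*7 = -9019 - 7 = -9026)
o = -324 (o = -3*27*4 = -324 ≈ -324.00)
p + o = -9026 - 324 = -9350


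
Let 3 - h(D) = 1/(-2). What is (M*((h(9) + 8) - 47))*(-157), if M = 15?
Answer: 167205/2 ≈ 83603.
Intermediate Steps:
h(D) = 7/2 (h(D) = 3 - 1/(-2) = 3 - 1*(-½) = 3 + ½ = 7/2)
(M*((h(9) + 8) - 47))*(-157) = (15*((7/2 + 8) - 47))*(-157) = (15*(23/2 - 47))*(-157) = (15*(-71/2))*(-157) = -1065/2*(-157) = 167205/2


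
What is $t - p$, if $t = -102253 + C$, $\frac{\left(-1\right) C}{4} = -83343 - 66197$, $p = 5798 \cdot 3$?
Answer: $478513$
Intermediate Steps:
$p = 17394$
$C = 598160$ ($C = - 4 \left(-83343 - 66197\right) = \left(-4\right) \left(-149540\right) = 598160$)
$t = 495907$ ($t = -102253 + 598160 = 495907$)
$t - p = 495907 - 17394 = 478513$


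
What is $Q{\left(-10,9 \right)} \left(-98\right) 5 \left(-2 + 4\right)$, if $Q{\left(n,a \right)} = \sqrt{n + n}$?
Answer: $- 1960 i \sqrt{5} \approx - 4382.7 i$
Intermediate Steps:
$Q{\left(n,a \right)} = \sqrt{2} \sqrt{n}$ ($Q{\left(n,a \right)} = \sqrt{2 n} = \sqrt{2} \sqrt{n}$)
$Q{\left(-10,9 \right)} \left(-98\right) 5 \left(-2 + 4\right) = \sqrt{2} \sqrt{-10} \left(-98\right) 5 \left(-2 + 4\right) = \sqrt{2} i \sqrt{10} \left(-98\right) 5 \cdot 2 = 2 i \sqrt{5} \left(-98\right) 10 = - 196 i \sqrt{5} \cdot 10 = - 1960 i \sqrt{5}$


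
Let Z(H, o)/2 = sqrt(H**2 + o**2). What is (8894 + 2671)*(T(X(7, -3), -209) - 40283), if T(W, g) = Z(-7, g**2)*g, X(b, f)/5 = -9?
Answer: -465872895 - 4834170*sqrt(1908029810) ≈ -2.1163e+11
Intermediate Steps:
X(b, f) = -45 (X(b, f) = 5*(-9) = -45)
Z(H, o) = 2*sqrt(H**2 + o**2)
T(W, g) = 2*g*sqrt(49 + g**4) (T(W, g) = (2*sqrt((-7)**2 + (g**2)**2))*g = (2*sqrt(49 + g**4))*g = 2*g*sqrt(49 + g**4))
(8894 + 2671)*(T(X(7, -3), -209) - 40283) = (8894 + 2671)*(2*(-209)*sqrt(49 + (-209)**4) - 40283) = 11565*(2*(-209)*sqrt(49 + 1908029761) - 40283) = 11565*(2*(-209)*sqrt(1908029810) - 40283) = 11565*(-418*sqrt(1908029810) - 40283) = 11565*(-40283 - 418*sqrt(1908029810)) = -465872895 - 4834170*sqrt(1908029810)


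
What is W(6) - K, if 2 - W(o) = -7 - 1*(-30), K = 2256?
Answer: -2277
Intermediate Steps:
W(o) = -21 (W(o) = 2 - (-7 - 1*(-30)) = 2 - (-7 + 30) = 2 - 1*23 = 2 - 23 = -21)
W(6) - K = -21 - 1*2256 = -21 - 2256 = -2277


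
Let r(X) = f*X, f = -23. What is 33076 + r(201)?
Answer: 28453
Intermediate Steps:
r(X) = -23*X
33076 + r(201) = 33076 - 23*201 = 33076 - 4623 = 28453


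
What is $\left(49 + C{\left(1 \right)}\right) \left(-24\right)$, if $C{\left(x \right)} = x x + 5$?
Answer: $-1320$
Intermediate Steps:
$C{\left(x \right)} = 5 + x^{2}$ ($C{\left(x \right)} = x^{2} + 5 = 5 + x^{2}$)
$\left(49 + C{\left(1 \right)}\right) \left(-24\right) = \left(49 + \left(5 + 1^{2}\right)\right) \left(-24\right) = \left(49 + \left(5 + 1\right)\right) \left(-24\right) = \left(49 + 6\right) \left(-24\right) = 55 \left(-24\right) = -1320$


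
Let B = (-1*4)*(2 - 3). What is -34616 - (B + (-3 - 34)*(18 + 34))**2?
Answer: -3721016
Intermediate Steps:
B = 4 (B = -4*(-1) = 4)
-34616 - (B + (-3 - 34)*(18 + 34))**2 = -34616 - (4 + (-3 - 34)*(18 + 34))**2 = -34616 - (4 - 37*52)**2 = -34616 - (4 - 1924)**2 = -34616 - 1*(-1920)**2 = -34616 - 1*3686400 = -34616 - 3686400 = -3721016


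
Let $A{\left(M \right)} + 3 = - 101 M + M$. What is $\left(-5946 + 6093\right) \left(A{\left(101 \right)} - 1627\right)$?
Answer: $-1724310$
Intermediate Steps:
$A{\left(M \right)} = -3 - 100 M$ ($A{\left(M \right)} = -3 + \left(- 101 M + M\right) = -3 - 100 M$)
$\left(-5946 + 6093\right) \left(A{\left(101 \right)} - 1627\right) = \left(-5946 + 6093\right) \left(\left(-3 - 10100\right) - 1627\right) = 147 \left(\left(-3 - 10100\right) - 1627\right) = 147 \left(-10103 - 1627\right) = 147 \left(-11730\right) = -1724310$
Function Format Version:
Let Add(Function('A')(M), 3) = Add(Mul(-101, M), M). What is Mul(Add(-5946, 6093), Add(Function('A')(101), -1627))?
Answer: -1724310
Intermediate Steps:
Function('A')(M) = Add(-3, Mul(-100, M)) (Function('A')(M) = Add(-3, Add(Mul(-101, M), M)) = Add(-3, Mul(-100, M)))
Mul(Add(-5946, 6093), Add(Function('A')(101), -1627)) = Mul(Add(-5946, 6093), Add(Add(-3, Mul(-100, 101)), -1627)) = Mul(147, Add(Add(-3, -10100), -1627)) = Mul(147, Add(-10103, -1627)) = Mul(147, -11730) = -1724310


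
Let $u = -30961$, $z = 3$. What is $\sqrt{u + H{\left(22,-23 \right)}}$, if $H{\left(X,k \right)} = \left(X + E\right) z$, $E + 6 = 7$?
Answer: $2 i \sqrt{7723} \approx 175.76 i$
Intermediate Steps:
$E = 1$ ($E = -6 + 7 = 1$)
$H{\left(X,k \right)} = 3 + 3 X$ ($H{\left(X,k \right)} = \left(X + 1\right) 3 = \left(1 + X\right) 3 = 3 + 3 X$)
$\sqrt{u + H{\left(22,-23 \right)}} = \sqrt{-30961 + \left(3 + 3 \cdot 22\right)} = \sqrt{-30961 + \left(3 + 66\right)} = \sqrt{-30961 + 69} = \sqrt{-30892} = 2 i \sqrt{7723}$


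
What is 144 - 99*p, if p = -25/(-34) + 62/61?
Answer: -61011/2074 ≈ -29.417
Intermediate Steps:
p = 3633/2074 (p = -25*(-1/34) + 62*(1/61) = 25/34 + 62/61 = 3633/2074 ≈ 1.7517)
144 - 99*p = 144 - 99*3633/2074 = 144 - 359667/2074 = -61011/2074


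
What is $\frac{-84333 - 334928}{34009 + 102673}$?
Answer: $- \frac{419261}{136682} \approx -3.0674$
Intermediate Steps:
$\frac{-84333 - 334928}{34009 + 102673} = - \frac{419261}{136682}$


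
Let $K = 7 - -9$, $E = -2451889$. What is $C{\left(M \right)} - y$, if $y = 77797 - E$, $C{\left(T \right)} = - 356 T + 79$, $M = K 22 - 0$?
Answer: $-2654919$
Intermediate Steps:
$K = 16$ ($K = 7 + 9 = 16$)
$M = 352$ ($M = 16 \cdot 22 - 0 = 352 + \left(-11 + 11\right) = 352 + 0 = 352$)
$C{\left(T \right)} = 79 - 356 T$
$y = 2529686$ ($y = 77797 - -2451889 = 77797 + 2451889 = 2529686$)
$C{\left(M \right)} - y = \left(79 - 125312\right) - 2529686 = -125233 - 2529686 = -2654919$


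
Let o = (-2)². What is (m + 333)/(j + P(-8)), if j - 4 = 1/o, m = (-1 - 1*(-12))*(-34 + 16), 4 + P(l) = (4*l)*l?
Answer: 108/205 ≈ 0.52683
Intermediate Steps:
P(l) = -4 + 4*l² (P(l) = -4 + (4*l)*l = -4 + 4*l²)
m = -198 (m = (-1 + 12)*(-18) = 11*(-18) = -198)
o = 4
j = 17/4 (j = 4 + 1/4 = 4 + ¼ = 17/4 ≈ 4.2500)
(m + 333)/(j + P(-8)) = (-198 + 333)/(17/4 + (-4 + 4*(-8)²)) = 135/(17/4 + (-4 + 4*64)) = 135/(17/4 + (-4 + 256)) = 135/(17/4 + 252) = 135/(1025/4) = 135*(4/1025) = 108/205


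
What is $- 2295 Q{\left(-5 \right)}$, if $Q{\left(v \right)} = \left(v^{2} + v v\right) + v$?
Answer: $-103275$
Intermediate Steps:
$Q{\left(v \right)} = v + 2 v^{2}$ ($Q{\left(v \right)} = \left(v^{2} + v^{2}\right) + v = 2 v^{2} + v = v + 2 v^{2}$)
$- 2295 Q{\left(-5 \right)} = - 2295 \left(- 5 \left(1 + 2 \left(-5\right)\right)\right) = - 2295 \left(- 5 \left(1 - 10\right)\right) = - 2295 \left(\left(-5\right) \left(-9\right)\right) = \left(-2295\right) 45 = -103275$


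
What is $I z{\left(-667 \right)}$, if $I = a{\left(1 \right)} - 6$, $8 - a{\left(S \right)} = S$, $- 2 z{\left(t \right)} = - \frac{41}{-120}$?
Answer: $- \frac{41}{240} \approx -0.17083$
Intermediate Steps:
$z{\left(t \right)} = - \frac{41}{240}$ ($z{\left(t \right)} = - \frac{\left(-41\right) \frac{1}{-120}}{2} = - \frac{\left(-41\right) \left(- \frac{1}{120}\right)}{2} = \left(- \frac{1}{2}\right) \frac{41}{120} = - \frac{41}{240}$)
$a{\left(S \right)} = 8 - S$
$I = 1$ ($I = \left(8 - 1\right) - 6 = 7 - 6 = 1$)
$I z{\left(-667 \right)} = 1 \left(- \frac{41}{240}\right) = - \frac{41}{240}$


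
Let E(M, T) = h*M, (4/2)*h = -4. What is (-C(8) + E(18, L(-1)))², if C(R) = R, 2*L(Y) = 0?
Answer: 1936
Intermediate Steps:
h = -2 (h = (½)*(-4) = -2)
L(Y) = 0 (L(Y) = (½)*0 = 0)
E(M, T) = -2*M
(-C(8) + E(18, L(-1)))² = (-1*8 - 2*18)² = (-8 - 36)² = (-44)² = 1936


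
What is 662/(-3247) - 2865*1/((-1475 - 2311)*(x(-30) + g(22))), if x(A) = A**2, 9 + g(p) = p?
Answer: -759659487/3741212882 ≈ -0.20305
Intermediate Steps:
g(p) = -9 + p
662/(-3247) - 2865*1/((-1475 - 2311)*(x(-30) + g(22))) = 662/(-3247) - 2865*1/((-1475 - 2311)*((-30)**2 + (-9 + 22))) = 662*(-1/3247) - 2865*(-1/(3786*(900 + 13))) = -662/3247 - 2865/((-3786*913)) = -662/3247 - 2865/(-3456618) = -662/3247 - 2865*(-1/3456618) = -662/3247 + 955/1152206 = -759659487/3741212882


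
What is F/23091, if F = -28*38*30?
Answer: -10640/7697 ≈ -1.3824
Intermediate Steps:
F = -31920 (F = -1064*30 = -31920)
F/23091 = -31920/23091 = -31920*1/23091 = -10640/7697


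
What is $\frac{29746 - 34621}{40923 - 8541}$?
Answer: $- \frac{1625}{10794} \approx -0.15055$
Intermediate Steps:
$\frac{29746 - 34621}{40923 - 8541} = - \frac{4875}{32382} = \left(-4875\right) \frac{1}{32382} = - \frac{1625}{10794}$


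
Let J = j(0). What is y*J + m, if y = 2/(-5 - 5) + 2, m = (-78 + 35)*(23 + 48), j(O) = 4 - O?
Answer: -15229/5 ≈ -3045.8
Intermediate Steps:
J = 4 (J = 4 - 1*0 = 4 + 0 = 4)
m = -3053 (m = -43*71 = -3053)
y = 9/5 (y = 2/(-10) + 2 = -⅒*2 + 2 = -⅕ + 2 = 9/5 ≈ 1.8000)
y*J + m = (9/5)*4 - 3053 = 36/5 - 3053 = -15229/5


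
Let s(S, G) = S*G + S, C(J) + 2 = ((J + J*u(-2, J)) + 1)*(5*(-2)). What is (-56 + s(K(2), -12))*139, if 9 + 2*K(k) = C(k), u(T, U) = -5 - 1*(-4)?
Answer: 16541/2 ≈ 8270.5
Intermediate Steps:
u(T, U) = -1 (u(T, U) = -5 + 4 = -1)
C(J) = -12 (C(J) = -2 + ((J + J*(-1)) + 1)*(5*(-2)) = -2 + ((J - J) + 1)*(-10) = -2 + (0 + 1)*(-10) = -2 + 1*(-10) = -2 - 10 = -12)
K(k) = -21/2 (K(k) = -9/2 + (1/2)*(-12) = -9/2 - 6 = -21/2)
s(S, G) = S + G*S (s(S, G) = G*S + S = S + G*S)
(-56 + s(K(2), -12))*139 = (-56 - 21*(1 - 12)/2)*139 = (-56 - 21/2*(-11))*139 = (-56 + 231/2)*139 = (119/2)*139 = 16541/2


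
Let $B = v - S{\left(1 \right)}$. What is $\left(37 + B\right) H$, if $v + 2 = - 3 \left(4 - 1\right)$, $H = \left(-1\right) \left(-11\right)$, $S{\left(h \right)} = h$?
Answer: $275$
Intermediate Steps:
$H = 11$
$v = -11$ ($v = -2 - 3 \left(4 - 1\right) = -2 - 9 = -11$)
$B = -12$ ($B = -11 - 1 = -12$)
$\left(37 + B\right) H = \left(37 - 12\right) 11 = 25 \cdot 11 = 275$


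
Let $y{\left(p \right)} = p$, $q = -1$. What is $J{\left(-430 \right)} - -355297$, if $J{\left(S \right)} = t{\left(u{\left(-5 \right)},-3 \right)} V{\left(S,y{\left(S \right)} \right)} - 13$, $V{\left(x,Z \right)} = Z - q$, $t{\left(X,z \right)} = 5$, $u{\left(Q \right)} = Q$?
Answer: $353139$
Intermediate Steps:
$V{\left(x,Z \right)} = 1 + Z$ ($V{\left(x,Z \right)} = Z - -1 = Z + 1 = 1 + Z$)
$J{\left(S \right)} = -8 + 5 S$ ($J{\left(S \right)} = 5 \left(1 + S\right) - 13 = \left(5 + 5 S\right) - 13 = -8 + 5 S$)
$J{\left(-430 \right)} - -355297 = \left(-8 + 5 \left(-430\right)\right) - -355297 = \left(-8 - 2150\right) + 355297 = -2158 + 355297 = 353139$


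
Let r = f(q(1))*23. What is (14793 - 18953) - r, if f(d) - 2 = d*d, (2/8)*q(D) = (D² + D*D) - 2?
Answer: -4206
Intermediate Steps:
q(D) = -8 + 8*D² (q(D) = 4*((D² + D*D) - 2) = 4*((D² + D²) - 2) = 4*(2*D² - 2) = 4*(-2 + 2*D²) = -8 + 8*D²)
f(d) = 2 + d² (f(d) = 2 + d*d = 2 + d²)
r = 46 (r = (2 + (-8 + 8*1²)²)*23 = (2 + (-8 + 8*1)²)*23 = (2 + (-8 + 8)²)*23 = (2 + 0²)*23 = (2 + 0)*23 = 2*23 = 46)
(14793 - 18953) - r = (14793 - 18953) - 1*46 = -4160 - 46 = -4206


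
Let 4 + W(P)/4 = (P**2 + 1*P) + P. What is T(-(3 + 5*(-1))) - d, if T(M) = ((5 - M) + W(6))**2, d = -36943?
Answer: 68984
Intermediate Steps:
W(P) = -16 + 4*P**2 + 8*P (W(P) = -16 + 4*((P**2 + 1*P) + P) = -16 + 4*((P**2 + P) + P) = -16 + 4*((P + P**2) + P) = -16 + 4*(P**2 + 2*P) = -16 + (4*P**2 + 8*P) = -16 + 4*P**2 + 8*P)
T(M) = (181 - M)**2 (T(M) = ((5 - M) + (-16 + 4*6**2 + 8*6))**2 = ((5 - M) + (-16 + 4*36 + 48))**2 = ((5 - M) + (-16 + 144 + 48))**2 = ((5 - M) + 176)**2 = (181 - M)**2)
T(-(3 + 5*(-1))) - d = (-181 - (3 + 5*(-1)))**2 - 1*(-36943) = (-181 - (3 - 5))**2 + 36943 = (-181 - 1*(-2))**2 + 36943 = (-181 + 2)**2 + 36943 = (-179)**2 + 36943 = 32041 + 36943 = 68984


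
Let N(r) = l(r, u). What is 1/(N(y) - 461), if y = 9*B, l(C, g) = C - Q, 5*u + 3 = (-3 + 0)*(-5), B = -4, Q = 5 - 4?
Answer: -1/498 ≈ -0.0020080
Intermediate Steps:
Q = 1
u = 12/5 (u = -3/5 + ((-3 + 0)*(-5))/5 = -3/5 + (-3*(-5))/5 = -3/5 + (1/5)*15 = -3/5 + 3 = 12/5 ≈ 2.4000)
l(C, g) = -1 + C (l(C, g) = C - 1*1 = C - 1 = -1 + C)
y = -36 (y = 9*(-4) = -36)
N(r) = -1 + r
1/(N(y) - 461) = 1/((-1 - 36) - 461) = 1/(-37 - 461) = 1/(-498) = -1/498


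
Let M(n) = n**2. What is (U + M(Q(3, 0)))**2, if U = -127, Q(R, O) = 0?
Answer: 16129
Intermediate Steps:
(U + M(Q(3, 0)))**2 = (-127 + 0**2)**2 = (-127 + 0)**2 = (-127)**2 = 16129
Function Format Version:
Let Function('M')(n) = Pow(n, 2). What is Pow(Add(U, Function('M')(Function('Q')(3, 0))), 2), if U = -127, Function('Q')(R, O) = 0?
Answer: 16129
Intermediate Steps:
Pow(Add(U, Function('M')(Function('Q')(3, 0))), 2) = Pow(Add(-127, Pow(0, 2)), 2) = Pow(Add(-127, 0), 2) = Pow(-127, 2) = 16129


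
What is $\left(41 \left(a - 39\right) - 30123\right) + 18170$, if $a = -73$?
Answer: $-16545$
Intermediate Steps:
$\left(41 \left(a - 39\right) - 30123\right) + 18170 = \left(41 \left(-73 - 39\right) - 30123\right) + 18170 = \left(41 \left(-112\right) - 30123\right) + 18170 = \left(-4592 - 30123\right) + 18170 = -34715 + 18170 = -16545$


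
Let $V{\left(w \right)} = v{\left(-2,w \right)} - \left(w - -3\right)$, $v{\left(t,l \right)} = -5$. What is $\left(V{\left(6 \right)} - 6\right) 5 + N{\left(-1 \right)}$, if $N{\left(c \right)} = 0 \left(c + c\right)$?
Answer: $-100$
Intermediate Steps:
$V{\left(w \right)} = -8 - w$ ($V{\left(w \right)} = -5 - \left(w - -3\right) = -5 - \left(w + 3\right) = -5 - \left(3 + w\right) = -8 - w$)
$N{\left(c \right)} = 0$ ($N{\left(c \right)} = 0 \cdot 2 c = 0$)
$\left(V{\left(6 \right)} - 6\right) 5 + N{\left(-1 \right)} = \left(\left(-8 - 6\right) - 6\right) 5 + 0 = \left(-14 - 6\right) 5 + 0 = \left(-20\right) 5 + 0 = -100 + 0 = -100$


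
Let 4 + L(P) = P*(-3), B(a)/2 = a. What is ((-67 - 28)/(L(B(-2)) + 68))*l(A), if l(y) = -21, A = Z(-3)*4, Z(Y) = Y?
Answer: 105/4 ≈ 26.250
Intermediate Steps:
B(a) = 2*a
L(P) = -4 - 3*P (L(P) = -4 + P*(-3) = -4 - 3*P)
A = -12 (A = -3*4 = -12)
((-67 - 28)/(L(B(-2)) + 68))*l(A) = ((-67 - 28)/((-4 - 6*(-2)) + 68))*(-21) = -95/((-4 - 3*(-4)) + 68)*(-21) = -95/((-4 + 12) + 68)*(-21) = -95/(8 + 68)*(-21) = -95/76*(-21) = -95*1/76*(-21) = -5/4*(-21) = 105/4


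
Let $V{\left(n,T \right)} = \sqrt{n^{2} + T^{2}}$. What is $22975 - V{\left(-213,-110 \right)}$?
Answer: $22975 - \sqrt{57469} \approx 22735.0$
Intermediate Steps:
$V{\left(n,T \right)} = \sqrt{T^{2} + n^{2}}$
$22975 - V{\left(-213,-110 \right)} = 22975 - \sqrt{\left(-110\right)^{2} + \left(-213\right)^{2}} = 22975 - \sqrt{12100 + 45369} = 22975 - \sqrt{57469}$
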